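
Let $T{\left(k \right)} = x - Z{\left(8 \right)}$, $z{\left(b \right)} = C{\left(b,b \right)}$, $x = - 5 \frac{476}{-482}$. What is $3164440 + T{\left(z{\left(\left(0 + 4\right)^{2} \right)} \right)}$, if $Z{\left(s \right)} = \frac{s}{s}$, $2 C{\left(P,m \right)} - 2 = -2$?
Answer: $\frac{762630989}{241} \approx 3.1644 \cdot 10^{6}$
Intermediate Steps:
$C{\left(P,m \right)} = 0$ ($C{\left(P,m \right)} = 1 + \frac{1}{2} \left(-2\right) = 1 - 1 = 0$)
$x = \frac{1190}{241}$ ($x = - 5 \cdot 476 \left(- \frac{1}{482}\right) = \left(-5\right) \left(- \frac{238}{241}\right) = \frac{1190}{241} \approx 4.9378$)
$z{\left(b \right)} = 0$
$Z{\left(s \right)} = 1$
$T{\left(k \right)} = \frac{949}{241}$ ($T{\left(k \right)} = \frac{1190}{241} - 1 = \frac{949}{241}$)
$3164440 + T{\left(z{\left(\left(0 + 4\right)^{2} \right)} \right)} = 3164440 + \frac{949}{241} = \frac{762630989}{241}$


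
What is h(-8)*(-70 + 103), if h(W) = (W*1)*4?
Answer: -1056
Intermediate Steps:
h(W) = 4*W (h(W) = W*4 = 4*W)
h(-8)*(-70 + 103) = (4*(-8))*(-70 + 103) = -32*33 = -1056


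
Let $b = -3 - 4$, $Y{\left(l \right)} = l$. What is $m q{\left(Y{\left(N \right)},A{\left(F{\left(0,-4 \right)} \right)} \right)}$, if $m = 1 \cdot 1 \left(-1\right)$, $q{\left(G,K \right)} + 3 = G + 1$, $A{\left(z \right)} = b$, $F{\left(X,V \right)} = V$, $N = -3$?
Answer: $5$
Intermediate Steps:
$b = -7$ ($b = -3 - 4 = -7$)
$A{\left(z \right)} = -7$
$q{\left(G,K \right)} = -2 + G$ ($q{\left(G,K \right)} = -3 + \left(G + 1\right) = -3 + \left(1 + G\right) = -2 + G$)
$m = -1$ ($m = 1 \left(-1\right) = -1$)
$m q{\left(Y{\left(N \right)},A{\left(F{\left(0,-4 \right)} \right)} \right)} = - (-2 - 3) = \left(-1\right) \left(-5\right) = 5$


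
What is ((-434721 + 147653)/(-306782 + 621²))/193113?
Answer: -6676/354155769 ≈ -1.8850e-5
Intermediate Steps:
((-434721 + 147653)/(-306782 + 621²))/193113 = -287068/(-306782 + 385641)*(1/193113) = -287068/78859*(1/193113) = -287068*1/78859*(1/193113) = -287068/78859*1/193113 = -6676/354155769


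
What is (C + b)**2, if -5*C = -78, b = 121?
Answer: 466489/25 ≈ 18660.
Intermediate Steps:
C = 78/5 (C = -1/5*(-78) = 78/5 ≈ 15.600)
(C + b)**2 = (78/5 + 121)**2 = (683/5)**2 = 466489/25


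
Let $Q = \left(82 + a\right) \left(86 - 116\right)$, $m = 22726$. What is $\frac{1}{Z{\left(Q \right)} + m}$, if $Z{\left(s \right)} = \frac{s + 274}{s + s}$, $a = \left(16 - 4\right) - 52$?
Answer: $\frac{1260}{28635253} \approx 4.4002 \cdot 10^{-5}$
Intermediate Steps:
$a = -40$ ($a = 12 - 52 = -40$)
$Q = -1260$ ($Q = \left(82 - 40\right) \left(86 - 116\right) = 42 \left(-30\right) = -1260$)
$Z{\left(s \right)} = \frac{274 + s}{2 s}$
$\frac{1}{Z{\left(Q \right)} + m} = \frac{1}{\frac{274 - 1260}{2 \left(-1260\right)} + 22726} = \frac{1}{\frac{1}{2} \left(- \frac{1}{1260}\right) \left(-986\right) + 22726} = \frac{1}{\frac{493}{1260} + 22726} = \frac{1}{\frac{28635253}{1260}} = \frac{1260}{28635253}$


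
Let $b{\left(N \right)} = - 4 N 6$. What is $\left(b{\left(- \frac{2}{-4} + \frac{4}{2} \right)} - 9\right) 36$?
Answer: $-2484$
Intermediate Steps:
$b{\left(N \right)} = - 24 N$
$\left(b{\left(- \frac{2}{-4} + \frac{4}{2} \right)} - 9\right) 36 = \left(- 24 \left(- \frac{2}{-4} + \frac{4}{2}\right) - 9\right) 36 = \left(- 24 \left(\left(-2\right) \left(- \frac{1}{4}\right) + 4 \cdot \frac{1}{2}\right) - 9\right) 36 = \left(- 24 \left(\frac{1}{2} + 2\right) - 9\right) 36 = \left(\left(-24\right) \frac{5}{2} - 9\right) 36 = \left(-60 - 9\right) 36 = \left(-69\right) 36 = -2484$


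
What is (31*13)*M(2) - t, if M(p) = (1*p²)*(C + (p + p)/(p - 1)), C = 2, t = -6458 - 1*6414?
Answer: 22544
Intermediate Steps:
t = -12872 (t = -6458 - 6414 = -12872)
M(p) = p²*(2 + 2*p/(-1 + p)) (M(p) = (1*p²)*(2 + (p + p)/(p - 1)) = p²*(2 + (2*p)/(-1 + p)) = p²*(2 + 2*p/(-1 + p)))
(31*13)*M(2) - t = (31*13)*(2²*(-2 + 4*2)/(-1 + 2)) - 1*(-12872) = 403*(4*(-2 + 8)/1) + 12872 = 403*(4*1*6) + 12872 = 403*24 + 12872 = 9672 + 12872 = 22544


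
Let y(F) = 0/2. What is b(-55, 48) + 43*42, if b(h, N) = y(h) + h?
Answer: 1751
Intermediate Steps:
y(F) = 0 (y(F) = 0*(½) = 0)
b(h, N) = h (b(h, N) = 0 + h = h)
b(-55, 48) + 43*42 = -55 + 43*42 = -55 + 1806 = 1751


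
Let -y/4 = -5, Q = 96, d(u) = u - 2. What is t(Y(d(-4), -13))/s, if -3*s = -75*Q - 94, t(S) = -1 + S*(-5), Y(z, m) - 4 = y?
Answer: -363/7294 ≈ -0.049767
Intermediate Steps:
d(u) = -2 + u
y = 20 (y = -4*(-5) = 20)
Y(z, m) = 24 (Y(z, m) = 4 + 20 = 24)
t(S) = -1 - 5*S
s = 7294/3 (s = -(-75*96 - 94)/3 = -(-7200 - 94)/3 = -1/3*(-7294) = 7294/3 ≈ 2431.3)
t(Y(d(-4), -13))/s = (-1 - 5*24)/(7294/3) = (-1 - 120)*(3/7294) = -121*3/7294 = -363/7294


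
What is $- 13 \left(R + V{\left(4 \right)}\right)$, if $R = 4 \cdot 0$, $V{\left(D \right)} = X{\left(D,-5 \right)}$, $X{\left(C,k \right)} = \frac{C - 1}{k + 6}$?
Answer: $-39$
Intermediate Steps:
$X{\left(C,k \right)} = \frac{-1 + C}{6 + k}$
$V{\left(D \right)} = -1 + D$ ($V{\left(D \right)} = \frac{-1 + D}{6 - 5} = \frac{-1 + D}{1} = 1 \left(-1 + D\right) = -1 + D$)
$R = 0$
$- 13 \left(R + V{\left(4 \right)}\right) = - 13 \left(0 + \left(-1 + 4\right)\right) = - 13 \left(0 + 3\right) = \left(-13\right) 3 = -39$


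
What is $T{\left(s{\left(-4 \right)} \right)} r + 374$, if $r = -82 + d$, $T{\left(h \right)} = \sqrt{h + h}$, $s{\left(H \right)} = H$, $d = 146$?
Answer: $374 + 128 i \sqrt{2} \approx 374.0 + 181.02 i$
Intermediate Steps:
$T{\left(h \right)} = \sqrt{2} \sqrt{h}$ ($T{\left(h \right)} = \sqrt{2 h} = \sqrt{2} \sqrt{h}$)
$r = 64$ ($r = -82 + 146 = 64$)
$T{\left(s{\left(-4 \right)} \right)} r + 374 = \sqrt{2} \sqrt{-4} \cdot 64 + 374 = \sqrt{2} \cdot 2 i 64 + 374 = 2 i \sqrt{2} \cdot 64 + 374 = 128 i \sqrt{2} + 374 = 374 + 128 i \sqrt{2}$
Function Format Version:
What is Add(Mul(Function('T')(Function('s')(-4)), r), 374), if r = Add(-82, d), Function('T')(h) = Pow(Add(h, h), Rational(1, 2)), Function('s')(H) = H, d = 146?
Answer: Add(374, Mul(128, I, Pow(2, Rational(1, 2)))) ≈ Add(374.00, Mul(181.02, I))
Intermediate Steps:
Function('T')(h) = Mul(Pow(2, Rational(1, 2)), Pow(h, Rational(1, 2))) (Function('T')(h) = Pow(Mul(2, h), Rational(1, 2)) = Mul(Pow(2, Rational(1, 2)), Pow(h, Rational(1, 2))))
r = 64 (r = Add(-82, 146) = 64)
Add(Mul(Function('T')(Function('s')(-4)), r), 374) = Add(Mul(Mul(Pow(2, Rational(1, 2)), Pow(-4, Rational(1, 2))), 64), 374) = Add(Mul(Mul(Pow(2, Rational(1, 2)), Mul(2, I)), 64), 374) = Add(Mul(Mul(2, I, Pow(2, Rational(1, 2))), 64), 374) = Add(Mul(128, I, Pow(2, Rational(1, 2))), 374) = Add(374, Mul(128, I, Pow(2, Rational(1, 2))))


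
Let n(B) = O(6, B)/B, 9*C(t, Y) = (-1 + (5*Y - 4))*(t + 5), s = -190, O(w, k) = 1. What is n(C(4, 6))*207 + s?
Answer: -4543/25 ≈ -181.72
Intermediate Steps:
C(t, Y) = (-5 + 5*Y)*(5 + t)/9 (C(t, Y) = ((-1 + (5*Y - 4))*(t + 5))/9 = ((-1 + (-4 + 5*Y))*(5 + t))/9 = ((-5 + 5*Y)*(5 + t))/9 = (-5 + 5*Y)*(5 + t)/9)
n(B) = 1/B
n(C(4, 6))*207 + s = 207/(-25/9 - 5/9*4 + (25/9)*6 + (5/9)*6*4) - 190 = 207/(-25/9 - 20/9 + 50/3 + 40/3) - 190 = 207/25 - 190 = -4543/25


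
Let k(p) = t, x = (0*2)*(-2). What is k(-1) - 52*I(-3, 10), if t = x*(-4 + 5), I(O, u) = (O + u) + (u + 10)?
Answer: -1404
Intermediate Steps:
x = 0 (x = 0*(-2) = 0)
I(O, u) = 10 + O + 2*u (I(O, u) = (O + u) + (10 + u) = 10 + O + 2*u)
t = 0 (t = 0*(-4 + 5) = 0*1 = 0)
k(p) = 0
k(-1) - 52*I(-3, 10) = 0 - 52*(10 - 3 + 2*10) = 0 - 52*(10 - 3 + 20) = 0 - 52*27 = 0 - 1404 = -1404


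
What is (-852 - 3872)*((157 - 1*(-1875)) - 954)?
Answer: -5092472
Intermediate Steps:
(-852 - 3872)*((157 - 1*(-1875)) - 954) = -4724*((157 + 1875) - 954) = -4724*(2032 - 954) = -4724*1078 = -5092472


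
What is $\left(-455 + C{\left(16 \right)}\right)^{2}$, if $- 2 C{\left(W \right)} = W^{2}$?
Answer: $339889$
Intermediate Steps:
$C{\left(W \right)} = - \frac{W^{2}}{2}$
$\left(-455 + C{\left(16 \right)}\right)^{2} = \left(-455 - \frac{16^{2}}{2}\right)^{2} = \left(-455 - 128\right)^{2} = \left(-583\right)^{2} = 339889$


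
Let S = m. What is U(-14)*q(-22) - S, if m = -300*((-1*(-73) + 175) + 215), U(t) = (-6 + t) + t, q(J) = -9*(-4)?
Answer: 137676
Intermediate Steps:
q(J) = 36
U(t) = -6 + 2*t
m = -138900 (m = -300*((73 + 175) + 215) = -300*(248 + 215) = -300*463 = -138900)
S = -138900
U(-14)*q(-22) - S = (-6 + 2*(-14))*36 - 1*(-138900) = (-6 - 28)*36 + 138900 = -34*36 + 138900 = -1224 + 138900 = 137676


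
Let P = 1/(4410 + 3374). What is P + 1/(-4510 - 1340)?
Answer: -967/22768200 ≈ -4.2472e-5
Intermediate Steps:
P = 1/7784 ≈ 0.00012847
P + 1/(-4510 - 1340) = 1/7784 + 1/(-4510 - 1340) = 1/7784 + 1/(-5850) = 1/7784 - 1/5850 = -967/22768200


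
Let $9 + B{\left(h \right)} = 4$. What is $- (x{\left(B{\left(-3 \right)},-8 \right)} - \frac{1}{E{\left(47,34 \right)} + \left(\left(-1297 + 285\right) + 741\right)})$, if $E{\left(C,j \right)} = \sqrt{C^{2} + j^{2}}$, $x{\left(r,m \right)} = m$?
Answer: $\frac{560337}{70076} - \frac{\sqrt{3365}}{70076} \approx 7.9953$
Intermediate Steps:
$B{\left(h \right)} = -5$ ($B{\left(h \right)} = -9 + 4 = -5$)
$- (x{\left(B{\left(-3 \right)},-8 \right)} - \frac{1}{E{\left(47,34 \right)} + \left(\left(-1297 + 285\right) + 741\right)}) = - (-8 - \frac{1}{\sqrt{47^{2} + 34^{2}} + \left(\left(-1297 + 285\right) + 741\right)}) = - (-8 - \frac{1}{\sqrt{2209 + 1156} + \left(-1012 + 741\right)}) = - (-8 - \frac{1}{\sqrt{3365} - 271}) = - (-8 - \frac{1}{-271 + \sqrt{3365}}) = 8 + \frac{1}{-271 + \sqrt{3365}}$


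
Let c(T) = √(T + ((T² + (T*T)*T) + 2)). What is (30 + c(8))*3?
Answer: 90 + 3*√586 ≈ 162.62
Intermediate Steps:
c(T) = √(2 + T + T² + T³) (c(T) = √(T + ((T² + T²*T) + 2)) = √(T + ((T² + T³) + 2)) = √(T + (2 + T² + T³)) = √(2 + T + T² + T³))
(30 + c(8))*3 = (30 + √(2 + 8 + 8² + 8³))*3 = (30 + √(2 + 8 + 64 + 512))*3 = (30 + √586)*3 = 90 + 3*√586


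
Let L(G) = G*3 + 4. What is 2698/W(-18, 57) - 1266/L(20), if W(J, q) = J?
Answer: -48865/288 ≈ -169.67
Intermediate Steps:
L(G) = 4 + 3*G (L(G) = 3*G + 4 = 4 + 3*G)
2698/W(-18, 57) - 1266/L(20) = 2698/(-18) - 1266/(4 + 3*20) = 2698*(-1/18) - 1266/(4 + 60) = -1349/9 - 1266/64 = -1349/9 - 1266*1/64 = -1349/9 - 633/32 = -48865/288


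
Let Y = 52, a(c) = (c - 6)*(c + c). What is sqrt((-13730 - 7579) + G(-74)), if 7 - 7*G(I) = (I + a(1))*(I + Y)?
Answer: 2*I*sqrt(5393) ≈ 146.87*I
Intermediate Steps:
a(c) = 2*c*(-6 + c) (a(c) = (-6 + c)*(2*c) = 2*c*(-6 + c))
G(I) = 1 - (-10 + I)*(52 + I)/7 (G(I) = 1 - (I + 2*1*(-6 + 1))*(I + 52)/7 = 1 - (I + 2*1*(-5))*(52 + I)/7 = 1 - (I - 10)*(52 + I)/7 = 1 - (-10 + I)*(52 + I)/7)
sqrt((-13730 - 7579) + G(-74)) = sqrt((-13730 - 7579) + (527/7 - 6*(-74) - 1/7*(-74)**2)) = sqrt(-21309 + (527/7 + 444 - 1/7*5476)) = sqrt(-21309 + (527/7 + 444 - 5476/7)) = sqrt(-21309 - 263) = sqrt(-21572) = 2*I*sqrt(5393)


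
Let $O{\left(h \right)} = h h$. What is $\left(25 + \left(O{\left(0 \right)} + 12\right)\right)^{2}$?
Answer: $1369$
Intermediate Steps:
$O{\left(h \right)} = h^{2}$
$\left(25 + \left(O{\left(0 \right)} + 12\right)\right)^{2} = \left(25 + \left(0^{2} + 12\right)\right)^{2} = \left(25 + \left(0 + 12\right)\right)^{2} = \left(25 + 12\right)^{2} = 37^{2} = 1369$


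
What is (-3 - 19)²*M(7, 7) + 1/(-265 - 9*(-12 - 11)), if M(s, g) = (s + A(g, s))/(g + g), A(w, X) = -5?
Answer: 28065/406 ≈ 69.126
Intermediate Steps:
M(s, g) = (-5 + s)/(2*g) (M(s, g) = (s - 5)/(g + g) = (-5 + s)/((2*g)) = (-5 + s)*(1/(2*g)) = (-5 + s)/(2*g))
(-3 - 19)²*M(7, 7) + 1/(-265 - 9*(-12 - 11)) = (-3 - 19)²*((½)*(-5 + 7)/7) + 1/(-265 - 9*(-12 - 11)) = (-22)²*((½)*(⅐)*2) + 1/(-265 - 9*(-23)) = 484*(⅐) + 1/(-265 + 207) = 484/7 + 1/(-58) = 484/7 - 1/58 = 28065/406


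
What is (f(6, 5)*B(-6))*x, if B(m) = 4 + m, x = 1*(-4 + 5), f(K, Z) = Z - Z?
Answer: 0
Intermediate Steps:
f(K, Z) = 0
x = 1 (x = 1*1 = 1)
(f(6, 5)*B(-6))*x = (0*(4 - 6))*1 = (0*(-2))*1 = 0*1 = 0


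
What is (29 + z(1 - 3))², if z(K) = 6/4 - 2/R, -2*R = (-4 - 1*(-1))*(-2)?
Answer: 34969/36 ≈ 971.36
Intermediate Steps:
R = -3 (R = -(-4 - 1*(-1))*(-2)/2 = -(-4 + 1)*(-2)/2 = -(-3)*(-2)/2 = -½*6 = -3)
z(K) = 13/6 (z(K) = 6/4 - 2/(-3) = 6*(¼) - 2*(-⅓) = 3/2 + ⅔ = 13/6)
(29 + z(1 - 3))² = (29 + 13/6)² = (187/6)² = 34969/36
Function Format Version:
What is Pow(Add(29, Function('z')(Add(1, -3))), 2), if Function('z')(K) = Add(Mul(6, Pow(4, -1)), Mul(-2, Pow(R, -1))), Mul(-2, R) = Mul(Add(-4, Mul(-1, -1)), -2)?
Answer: Rational(34969, 36) ≈ 971.36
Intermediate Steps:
R = -3 (R = Mul(Rational(-1, 2), Mul(Add(-4, Mul(-1, -1)), -2)) = Mul(Rational(-1, 2), Mul(Add(-4, 1), -2)) = Mul(Rational(-1, 2), Mul(-3, -2)) = Mul(Rational(-1, 2), 6) = -3)
Function('z')(K) = Rational(13, 6) (Function('z')(K) = Add(Mul(6, Pow(4, -1)), Mul(-2, Pow(-3, -1))) = Add(Mul(6, Rational(1, 4)), Mul(-2, Rational(-1, 3))) = Add(Rational(3, 2), Rational(2, 3)) = Rational(13, 6))
Pow(Add(29, Function('z')(Add(1, -3))), 2) = Pow(Add(29, Rational(13, 6)), 2) = Pow(Rational(187, 6), 2) = Rational(34969, 36)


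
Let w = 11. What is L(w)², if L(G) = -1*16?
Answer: 256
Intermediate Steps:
L(G) = -16
L(w)² = (-16)² = 256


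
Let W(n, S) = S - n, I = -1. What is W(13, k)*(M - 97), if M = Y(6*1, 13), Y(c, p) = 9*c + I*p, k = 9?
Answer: 224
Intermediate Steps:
Y(c, p) = -p + 9*c (Y(c, p) = 9*c - p = -p + 9*c)
M = 41 (M = -1*13 + 9*(6*1) = -13 + 9*6 = -13 + 54 = 41)
W(13, k)*(M - 97) = (9 - 1*13)*(41 - 97) = (9 - 13)*(-56) = -4*(-56) = 224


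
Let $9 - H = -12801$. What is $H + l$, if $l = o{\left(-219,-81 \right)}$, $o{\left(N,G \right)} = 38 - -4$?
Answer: $12852$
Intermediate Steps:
$H = 12810$ ($H = 9 - -12801 = 9 + 12801 = 12810$)
$o{\left(N,G \right)} = 42$ ($o{\left(N,G \right)} = 38 + 4 = 42$)
$l = 42$
$H + l = 12810 + 42 = 12852$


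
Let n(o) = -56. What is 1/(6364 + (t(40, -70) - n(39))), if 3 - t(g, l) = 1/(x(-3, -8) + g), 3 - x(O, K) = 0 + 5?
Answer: 38/244073 ≈ 0.00015569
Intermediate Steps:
x(O, K) = -2 (x(O, K) = 3 - (0 + 5) = 3 - 1*5 = 3 - 5 = -2)
t(g, l) = 3 - 1/(-2 + g)
1/(6364 + (t(40, -70) - n(39))) = 1/(6364 + ((-7 + 3*40)/(-2 + 40) - 1*(-56))) = 1/(6364 + ((-7 + 120)/38 + 56)) = 1/(6364 + ((1/38)*113 + 56)) = 1/(6364 + (113/38 + 56)) = 1/(6364 + 2241/38) = 1/(244073/38) = 38/244073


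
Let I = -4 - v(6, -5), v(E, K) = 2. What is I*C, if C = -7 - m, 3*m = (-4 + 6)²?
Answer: 50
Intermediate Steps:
m = 4/3 (m = (-4 + 6)²/3 = (⅓)*2² = (⅓)*4 = 4/3 ≈ 1.3333)
I = -6 (I = -4 - 1*2 = -4 - 2 = -6)
C = -25/3 (C = -7 - 1*4/3 = -7 - 4/3 = -25/3 ≈ -8.3333)
I*C = -6*(-25/3) = 50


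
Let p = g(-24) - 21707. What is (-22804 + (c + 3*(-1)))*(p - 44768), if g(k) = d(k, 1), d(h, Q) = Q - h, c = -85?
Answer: 1521173400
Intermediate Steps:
g(k) = 1 - k
p = -21682 (p = (1 - 1*(-24)) - 21707 = (1 + 24) - 21707 = 25 - 21707 = -21682)
(-22804 + (c + 3*(-1)))*(p - 44768) = (-22804 + (-85 + 3*(-1)))*(-21682 - 44768) = (-22804 + (-85 - 3))*(-66450) = (-22804 - 88)*(-66450) = -22892*(-66450) = 1521173400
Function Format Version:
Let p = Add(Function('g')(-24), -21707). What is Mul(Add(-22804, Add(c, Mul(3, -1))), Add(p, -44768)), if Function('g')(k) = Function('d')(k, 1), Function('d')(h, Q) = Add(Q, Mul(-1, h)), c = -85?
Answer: 1521173400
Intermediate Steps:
Function('g')(k) = Add(1, Mul(-1, k))
p = -21682 (p = Add(Add(1, Mul(-1, -24)), -21707) = Add(Add(1, 24), -21707) = Add(25, -21707) = -21682)
Mul(Add(-22804, Add(c, Mul(3, -1))), Add(p, -44768)) = Mul(Add(-22804, Add(-85, Mul(3, -1))), Add(-21682, -44768)) = Mul(Add(-22804, Add(-85, -3)), -66450) = Mul(Add(-22804, -88), -66450) = Mul(-22892, -66450) = 1521173400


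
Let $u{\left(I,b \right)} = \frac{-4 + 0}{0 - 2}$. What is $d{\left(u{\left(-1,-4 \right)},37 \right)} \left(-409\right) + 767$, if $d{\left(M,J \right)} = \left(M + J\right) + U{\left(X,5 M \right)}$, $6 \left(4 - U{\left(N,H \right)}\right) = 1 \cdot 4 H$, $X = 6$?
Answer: $- \frac{42280}{3} \approx -14093.0$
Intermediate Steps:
$u{\left(I,b \right)} = 2$ ($u{\left(I,b \right)} = - \frac{4}{-2} = \left(-4\right) \left(- \frac{1}{2}\right) = 2$)
$U{\left(N,H \right)} = 4 - \frac{2 H}{3}$ ($U{\left(N,H \right)} = 4 - \frac{1 \cdot 4 H}{6} = 4 - \frac{4 H}{6} = 4 - \frac{2 H}{3}$)
$d{\left(M,J \right)} = 4 + J - \frac{7 M}{3}$ ($d{\left(M,J \right)} = \left(M + J\right) - \left(-4 + \frac{2 \cdot 5 M}{3}\right) = \left(J + M\right) - \left(-4 + \frac{10 M}{3}\right) = 4 + J - \frac{7 M}{3}$)
$d{\left(u{\left(-1,-4 \right)},37 \right)} \left(-409\right) + 767 = \left(4 + 37 - \frac{14}{3}\right) \left(-409\right) + 767 = \frac{109}{3} \left(-409\right) + 767 = - \frac{44581}{3} + 767 = - \frac{42280}{3}$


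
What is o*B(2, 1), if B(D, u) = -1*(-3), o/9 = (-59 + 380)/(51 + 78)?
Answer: 2889/43 ≈ 67.186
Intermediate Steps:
o = 963/43 (o = 9*((-59 + 380)/(51 + 78)) = 9*(321/129) = 9*(321*(1/129)) = 9*(107/43) = 963/43 ≈ 22.395)
B(D, u) = 3
o*B(2, 1) = (963/43)*3 = 2889/43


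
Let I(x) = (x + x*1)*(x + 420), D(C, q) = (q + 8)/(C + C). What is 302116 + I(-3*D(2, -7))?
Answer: 2411897/8 ≈ 3.0149e+5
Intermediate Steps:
D(C, q) = (8 + q)/(2*C) (D(C, q) = (8 + q)/((2*C)) = (8 + q)*(1/(2*C)) = (8 + q)/(2*C))
I(x) = 2*x*(420 + x) (I(x) = (x + x)*(420 + x) = (2*x)*(420 + x) = 2*x*(420 + x))
302116 + I(-3*D(2, -7)) = 302116 + 2*(-3*(8 - 7)/(2*2))*(420 - 3*(8 - 7)/(2*2)) = 302116 + 2*(-3/(2*2))*(420 - 3/(2*2)) = 302116 + 2*(-3*1/4)*(420 - 3*1/4) = 302116 + 2*(-3/4)*(420 - 3/4) = 302116 + 2*(-3/4)*(1677/4) = 302116 - 5031/8 = 2411897/8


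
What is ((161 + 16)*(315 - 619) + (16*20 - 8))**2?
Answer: 2861822016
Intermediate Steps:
((161 + 16)*(315 - 619) + (16*20 - 8))**2 = (177*(-304) + (320 - 8))**2 = (-53808 + 312)**2 = (-53496)**2 = 2861822016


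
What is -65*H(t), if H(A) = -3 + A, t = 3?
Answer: 0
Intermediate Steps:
-65*H(t) = -65*(-3 + 3) = -65*0 = 0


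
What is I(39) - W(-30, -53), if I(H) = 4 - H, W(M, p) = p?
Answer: 18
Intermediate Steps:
I(39) - W(-30, -53) = (4 - 1*39) - 1*(-53) = (4 - 39) + 53 = -35 + 53 = 18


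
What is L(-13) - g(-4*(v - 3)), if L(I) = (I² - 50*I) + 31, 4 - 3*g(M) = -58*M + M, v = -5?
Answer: 722/3 ≈ 240.67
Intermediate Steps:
g(M) = 4/3 + 19*M (g(M) = 4/3 - (-58*M + M)/3 = 4/3 - (-19)*M = 4/3 + 19*M)
L(I) = 31 + I² - 50*I
L(-13) - g(-4*(v - 3)) = (31 + (-13)² - 50*(-13)) - (4/3 + 19*(-4*(-5 - 3))) = (31 + 169 + 650) - (4/3 + 19*(-4*(-8))) = 850 - (4/3 + 19*32) = 850 - (4/3 + 608) = 850 - 1*1828/3 = 850 - 1828/3 = 722/3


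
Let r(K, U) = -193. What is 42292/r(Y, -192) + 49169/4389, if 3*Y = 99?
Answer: -176129971/847077 ≈ -207.93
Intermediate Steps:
Y = 33 (Y = (⅓)*99 = 33)
42292/r(Y, -192) + 49169/4389 = 42292/(-193) + 49169/4389 = 42292*(-1/193) + 49169*(1/4389) = -42292/193 + 49169/4389 = -176129971/847077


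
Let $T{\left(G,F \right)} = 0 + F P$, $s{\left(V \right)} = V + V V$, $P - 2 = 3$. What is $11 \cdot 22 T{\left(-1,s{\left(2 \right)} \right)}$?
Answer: $7260$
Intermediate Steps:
$P = 5$ ($P = 2 + 3 = 5$)
$s{\left(V \right)} = V + V^{2}$
$T{\left(G,F \right)} = 5 F$ ($T{\left(G,F \right)} = 0 + F 5 = 0 + 5 F = 5 F$)
$11 \cdot 22 T{\left(-1,s{\left(2 \right)} \right)} = 11 \cdot 22 \cdot 5 \cdot 2 \left(1 + 2\right) = 242 \cdot 5 \cdot 2 \cdot 3 = 242 \cdot 5 \cdot 6 = 242 \cdot 30 = 7260$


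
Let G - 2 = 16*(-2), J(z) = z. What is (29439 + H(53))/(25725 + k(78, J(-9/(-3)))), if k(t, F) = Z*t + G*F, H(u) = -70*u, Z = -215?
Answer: 25729/8865 ≈ 2.9023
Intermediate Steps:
G = -30 (G = 2 + 16*(-2) = 2 - 32 = -30)
k(t, F) = -215*t - 30*F
(29439 + H(53))/(25725 + k(78, J(-9/(-3)))) = (29439 - 70*53)/(25725 + (-215*78 - (-270)/(-3))) = (29439 - 3710)/(25725 + (-16770 - (-270)*(-1)/3)) = 25729/(25725 + (-16770 - 30*3)) = 25729/(25725 + (-16770 - 90)) = 25729/(25725 - 16860) = 25729/8865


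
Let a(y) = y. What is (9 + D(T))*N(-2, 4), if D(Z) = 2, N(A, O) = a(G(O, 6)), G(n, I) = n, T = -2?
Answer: 44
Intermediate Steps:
N(A, O) = O
(9 + D(T))*N(-2, 4) = (9 + 2)*4 = 11*4 = 44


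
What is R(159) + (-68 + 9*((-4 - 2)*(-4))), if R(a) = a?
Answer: 307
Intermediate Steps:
R(159) + (-68 + 9*((-4 - 2)*(-4))) = 159 + (-68 + 9*((-4 - 2)*(-4))) = 159 + (-68 + 9*(-6*(-4))) = 159 + (-68 + 9*24) = 159 + (-68 + 216) = 159 + 148 = 307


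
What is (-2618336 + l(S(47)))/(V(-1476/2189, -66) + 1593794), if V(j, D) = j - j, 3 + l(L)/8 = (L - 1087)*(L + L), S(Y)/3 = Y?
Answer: -2376268/796897 ≈ -2.9819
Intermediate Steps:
S(Y) = 3*Y
l(L) = -24 + 16*L*(-1087 + L) (l(L) = -24 + 8*((L - 1087)*(L + L)) = -24 + 8*((-1087 + L)*(2*L)) = -24 + 8*(2*L*(-1087 + L)) = -24 + 16*L*(-1087 + L))
V(j, D) = 0
(-2618336 + l(S(47)))/(V(-1476/2189, -66) + 1593794) = (-2618336 + (-24 - 52176*47 + 16*(3*47)**2))/(0 + 1593794) = (-2618336 + (-24 - 17392*141 + 16*141**2))/1593794 = (-2618336 + (-24 - 2452272 + 16*19881))*(1/1593794) = (-2618336 + (-24 - 2452272 + 318096))*(1/1593794) = (-2618336 - 2134200)*(1/1593794) = -4752536*1/1593794 = -2376268/796897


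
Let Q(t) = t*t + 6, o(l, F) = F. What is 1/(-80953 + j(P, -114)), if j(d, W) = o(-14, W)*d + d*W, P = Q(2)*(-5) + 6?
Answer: -1/70921 ≈ -1.4100e-5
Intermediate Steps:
Q(t) = 6 + t² (Q(t) = t² + 6 = 6 + t²)
P = -44 (P = (6 + 2²)*(-5) + 6 = (6 + 4)*(-5) + 6 = 10*(-5) + 6 = -50 + 6 = -44)
j(d, W) = 2*W*d (j(d, W) = W*d + d*W = W*d + W*d = 2*W*d)
1/(-80953 + j(P, -114)) = 1/(-80953 + 2*(-114)*(-44)) = 1/(-80953 + 10032) = 1/(-70921) = -1/70921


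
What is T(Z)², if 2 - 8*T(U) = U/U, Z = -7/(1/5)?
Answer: 1/64 ≈ 0.015625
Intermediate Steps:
Z = -35 (Z = -7/⅕ = -7*5 = -35)
T(U) = ⅛ (T(U) = ¼ - U/(8*U) = ¼ - ⅛*1 = ¼ - ⅛ = ⅛)
T(Z)² = (⅛)² = 1/64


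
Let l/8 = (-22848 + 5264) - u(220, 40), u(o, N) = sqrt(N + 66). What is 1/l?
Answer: -1099/154598475 + sqrt(106)/2473575600 ≈ -7.1046e-6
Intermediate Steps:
u(o, N) = sqrt(66 + N)
l = -140672 - 8*sqrt(106) (l = 8*((-22848 + 5264) - sqrt(66 + 40)) = 8*(-17584 - sqrt(106)) = -140672 - 8*sqrt(106) ≈ -1.4075e+5)
1/l = 1/(-140672 - 8*sqrt(106))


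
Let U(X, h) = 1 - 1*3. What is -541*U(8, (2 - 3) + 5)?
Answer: 1082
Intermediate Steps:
U(X, h) = -2 (U(X, h) = 1 - 3 = -2)
-541*U(8, (2 - 3) + 5) = -541*(-2) = 1082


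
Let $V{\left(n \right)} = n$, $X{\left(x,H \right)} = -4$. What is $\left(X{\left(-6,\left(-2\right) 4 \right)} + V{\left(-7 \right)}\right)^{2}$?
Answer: $121$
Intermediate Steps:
$\left(X{\left(-6,\left(-2\right) 4 \right)} + V{\left(-7 \right)}\right)^{2} = \left(-4 - 7\right)^{2} = \left(-11\right)^{2} = 121$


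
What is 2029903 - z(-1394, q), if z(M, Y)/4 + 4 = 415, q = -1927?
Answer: 2028259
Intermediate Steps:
z(M, Y) = 1644 (z(M, Y) = -16 + 4*415 = -16 + 1660 = 1644)
2029903 - z(-1394, q) = 2029903 - 1*1644 = 2029903 - 1644 = 2028259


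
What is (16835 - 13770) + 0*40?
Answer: 3065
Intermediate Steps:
(16835 - 13770) + 0*40 = 3065 + 0 = 3065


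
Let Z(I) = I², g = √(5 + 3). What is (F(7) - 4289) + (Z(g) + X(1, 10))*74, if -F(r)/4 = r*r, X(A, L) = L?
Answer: -3153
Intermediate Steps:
F(r) = -4*r² (F(r) = -4*r*r = -4*r²)
g = 2*√2 (g = √8 = 2*√2 ≈ 2.8284)
(F(7) - 4289) + (Z(g) + X(1, 10))*74 = (-4*7² - 4289) + ((2*√2)² + 10)*74 = (-4*49 - 4289) + (8 + 10)*74 = (-196 - 4289) + 18*74 = -4485 + 1332 = -3153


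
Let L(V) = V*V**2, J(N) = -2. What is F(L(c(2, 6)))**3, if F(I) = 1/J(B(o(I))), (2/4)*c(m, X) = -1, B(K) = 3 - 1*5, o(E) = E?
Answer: -1/8 ≈ -0.12500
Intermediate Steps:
B(K) = -2 (B(K) = 3 - 5 = -2)
c(m, X) = -2 (c(m, X) = 2*(-1) = -2)
L(V) = V**3
F(I) = -1/2 (F(I) = 1/(-2) = -1/2)
F(L(c(2, 6)))**3 = (-1/2)**3 = -1/8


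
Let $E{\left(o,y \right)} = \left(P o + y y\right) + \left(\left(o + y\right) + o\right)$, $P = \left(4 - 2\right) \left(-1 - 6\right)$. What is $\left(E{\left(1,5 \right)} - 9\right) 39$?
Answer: $351$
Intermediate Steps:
$P = -14$ ($P = 2 \left(-7\right) = -14$)
$E{\left(o,y \right)} = y + y^{2} - 12 o$ ($E{\left(o,y \right)} = \left(- 14 o + y y\right) + \left(\left(o + y\right) + o\right) = \left(- 14 o + y^{2}\right) + \left(y + 2 o\right) = \left(y^{2} - 14 o\right) + \left(y + 2 o\right) = y + y^{2} - 12 o$)
$\left(E{\left(1,5 \right)} - 9\right) 39 = \left(\left(5 + 5^{2} - 12\right) - 9\right) 39 = \left(\left(5 + 25 - 12\right) - 9\right) 39 = \left(18 - 9\right) 39 = 9 \cdot 39 = 351$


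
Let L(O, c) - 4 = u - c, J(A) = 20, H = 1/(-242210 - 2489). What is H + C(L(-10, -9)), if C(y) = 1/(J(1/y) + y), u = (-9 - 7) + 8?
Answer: 244674/6117475 ≈ 0.039996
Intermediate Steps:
u = -8 (u = -16 + 8 = -8)
H = -1/244699 (H = 1/(-244699) = -1/244699 ≈ -4.0867e-6)
L(O, c) = -4 - c (L(O, c) = 4 + (-8 - c) = -4 - c)
C(y) = 1/(20 + y)
H + C(L(-10, -9)) = -1/244699 + 1/(20 + (-4 - 1*(-9))) = -1/244699 + 1/(20 + (-4 + 9)) = -1/244699 + 1/(20 + 5) = -1/244699 + 1/25 = 244674/6117475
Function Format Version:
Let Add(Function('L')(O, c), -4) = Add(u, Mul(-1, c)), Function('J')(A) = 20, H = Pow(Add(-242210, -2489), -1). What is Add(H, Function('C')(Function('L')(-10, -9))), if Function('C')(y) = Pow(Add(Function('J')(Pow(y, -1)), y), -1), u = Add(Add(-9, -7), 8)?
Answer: Rational(244674, 6117475) ≈ 0.039996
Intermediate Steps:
u = -8 (u = Add(-16, 8) = -8)
H = Rational(-1, 244699) (H = Pow(-244699, -1) = Rational(-1, 244699) ≈ -4.0867e-6)
Function('L')(O, c) = Add(-4, Mul(-1, c)) (Function('L')(O, c) = Add(4, Add(-8, Mul(-1, c))) = Add(-4, Mul(-1, c)))
Function('C')(y) = Pow(Add(20, y), -1)
Add(H, Function('C')(Function('L')(-10, -9))) = Add(Rational(-1, 244699), Pow(Add(20, Add(-4, Mul(-1, -9))), -1)) = Add(Rational(-1, 244699), Pow(Add(20, Add(-4, 9)), -1)) = Add(Rational(-1, 244699), Pow(Add(20, 5), -1)) = Add(Rational(-1, 244699), Pow(25, -1)) = Add(Rational(-1, 244699), Rational(1, 25)) = Rational(244674, 6117475)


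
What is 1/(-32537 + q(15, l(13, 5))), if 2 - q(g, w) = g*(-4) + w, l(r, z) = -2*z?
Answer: -1/32465 ≈ -3.0802e-5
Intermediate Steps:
q(g, w) = 2 - w + 4*g (q(g, w) = 2 - (g*(-4) + w) = 2 - (-4*g + w) = 2 - (w - 4*g) = 2 + (-w + 4*g) = 2 - w + 4*g)
1/(-32537 + q(15, l(13, 5))) = 1/(-32537 + (2 - (-2)*5 + 4*15)) = 1/(-32537 + (2 - 1*(-10) + 60)) = 1/(-32537 + (2 + 10 + 60)) = 1/(-32537 + 72) = 1/(-32465) = -1/32465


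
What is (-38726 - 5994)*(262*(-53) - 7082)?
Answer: 937688960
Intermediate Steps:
(-38726 - 5994)*(262*(-53) - 7082) = -44720*(-13886 - 7082) = -44720*(-20968) = 937688960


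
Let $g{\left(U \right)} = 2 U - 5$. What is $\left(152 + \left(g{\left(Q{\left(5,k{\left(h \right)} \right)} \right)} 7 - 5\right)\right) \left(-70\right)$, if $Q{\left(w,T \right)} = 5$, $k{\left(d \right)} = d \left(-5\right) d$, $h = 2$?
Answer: $-12740$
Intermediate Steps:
$k{\left(d \right)} = - 5 d^{2}$ ($k{\left(d \right)} = - 5 d d = - 5 d^{2}$)
$g{\left(U \right)} = -5 + 2 U$
$\left(152 + \left(g{\left(Q{\left(5,k{\left(h \right)} \right)} \right)} 7 - 5\right)\right) \left(-70\right) = \left(152 - \left(5 - \left(-5 + 2 \cdot 5\right) 7\right)\right) \left(-70\right) = \left(152 - \left(5 - \left(-5 + 10\right) 7\right)\right) \left(-70\right) = \left(152 + \left(5 \cdot 7 - 5\right)\right) \left(-70\right) = \left(152 + \left(35 - 5\right)\right) \left(-70\right) = \left(152 + 30\right) \left(-70\right) = 182 \left(-70\right) = -12740$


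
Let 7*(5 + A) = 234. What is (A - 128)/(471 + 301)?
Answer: -697/5404 ≈ -0.12898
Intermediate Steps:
A = 199/7 (A = -5 + (1/7)*234 = -5 + 234/7 = 199/7 ≈ 28.429)
(A - 128)/(471 + 301) = (199/7 - 128)/(471 + 301) = -697/7/772 = -697/7*1/772 = -697/5404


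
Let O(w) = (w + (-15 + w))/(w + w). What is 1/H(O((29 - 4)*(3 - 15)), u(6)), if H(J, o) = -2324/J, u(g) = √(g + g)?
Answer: -41/92960 ≈ -0.00044105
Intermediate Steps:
u(g) = √2*√g (u(g) = √(2*g) = √2*√g)
O(w) = (-15 + 2*w)/(2*w) (O(w) = (-15 + 2*w)/((2*w)) = (-15 + 2*w)*(1/(2*w)) = (-15 + 2*w)/(2*w))
1/H(O((29 - 4)*(3 - 15)), u(6)) = 1/(-2324*(3 - 15)*(29 - 4)/(-15/2 + (29 - 4)*(3 - 15))) = 1/(-2324*(-300/(-15/2 + 25*(-12)))) = 1/(-2324*(-300/(-15/2 - 300))) = 1/(-2324/((-1/300*(-615/2)))) = 1/(-2324/41/40) = 1/(-2324*40/41) = 1/(-92960/41) = -41/92960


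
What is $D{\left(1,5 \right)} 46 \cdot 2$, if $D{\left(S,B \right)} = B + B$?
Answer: $920$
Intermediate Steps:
$D{\left(S,B \right)} = 2 B$
$D{\left(1,5 \right)} 46 \cdot 2 = 2 \cdot 5 \cdot 46 \cdot 2 = 10 \cdot 92 = 920$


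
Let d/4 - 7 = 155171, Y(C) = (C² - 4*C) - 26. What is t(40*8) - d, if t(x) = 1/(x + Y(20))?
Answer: -381117167/614 ≈ -6.2071e+5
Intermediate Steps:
Y(C) = -26 + C² - 4*C
d = 620712 (d = 28 + 4*155171 = 28 + 620684 = 620712)
t(x) = 1/(294 + x) (t(x) = 1/(x + (-26 + 20² - 4*20)) = 1/(x + (-26 + 400 - 80)) = 1/(x + 294) = 1/(294 + x))
t(40*8) - d = 1/(294 + 40*8) - 1*620712 = 1/(294 + 320) - 620712 = 1/614 - 620712 = -381117167/614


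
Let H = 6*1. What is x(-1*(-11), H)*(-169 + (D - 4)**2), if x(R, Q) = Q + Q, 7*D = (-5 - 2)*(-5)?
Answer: -2016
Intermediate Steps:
D = 5 (D = ((-5 - 2)*(-5))/7 = (-7*(-5))/7 = (1/7)*35 = 5)
H = 6
x(R, Q) = 2*Q
x(-1*(-11), H)*(-169 + (D - 4)**2) = (2*6)*(-169 + (5 - 4)**2) = 12*(-169 + 1**2) = 12*(-169 + 1) = 12*(-168) = -2016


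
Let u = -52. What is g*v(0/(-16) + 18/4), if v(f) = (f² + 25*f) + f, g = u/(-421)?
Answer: 7137/421 ≈ 16.952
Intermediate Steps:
g = 52/421 (g = -52/(-421) = -52*(-1/421) = 52/421 ≈ 0.12352)
v(f) = f² + 26*f
g*v(0/(-16) + 18/4) = 52*((0/(-16) + 18/4)*(26 + (0/(-16) + 18/4)))/421 = 52*((0*(-1/16) + 18*(¼))*(26 + (0*(-1/16) + 18*(¼))))/421 = 52*((0 + 9/2)*(26 + (0 + 9/2)))/421 = 52*(9*(26 + 9/2)/2)/421 = 52*((9/2)*(61/2))/421 = (52/421)*(549/4) = 7137/421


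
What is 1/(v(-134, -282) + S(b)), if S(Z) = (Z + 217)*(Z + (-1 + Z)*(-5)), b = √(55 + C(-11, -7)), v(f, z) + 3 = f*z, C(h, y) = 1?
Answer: 19323/725903126 + 863*√14/725903126 ≈ 3.1068e-5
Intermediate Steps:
v(f, z) = -3 + f*z
b = 2*√14 (b = √(55 + 1) = √56 = 2*√14 ≈ 7.4833)
S(Z) = (5 - 4*Z)*(217 + Z) (S(Z) = (217 + Z)*(Z + (5 - 5*Z)) = (217 + Z)*(5 - 4*Z) = (5 - 4*Z)*(217 + Z))
1/(v(-134, -282) + S(b)) = 1/((-3 - 134*(-282)) + (1085 - 1726*√14 - 4*(2*√14)²)) = 1/((-3 + 37788) + (1085 - 1726*√14 - 4*56)) = 1/(37785 + (1085 - 1726*√14 - 224)) = 1/(37785 + (861 - 1726*√14)) = 1/(38646 - 1726*√14)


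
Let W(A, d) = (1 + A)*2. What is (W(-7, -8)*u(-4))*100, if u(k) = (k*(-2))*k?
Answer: 38400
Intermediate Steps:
u(k) = -2*k² (u(k) = (-2*k)*k = -2*k²)
W(A, d) = 2 + 2*A
(W(-7, -8)*u(-4))*100 = ((2 + 2*(-7))*(-2*(-4)²))*100 = ((2 - 14)*(-2*16))*100 = -12*(-32)*100 = 384*100 = 38400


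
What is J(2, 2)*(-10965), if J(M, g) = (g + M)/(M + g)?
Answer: -10965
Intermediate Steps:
J(M, g) = 1 (J(M, g) = (M + g)/(M + g) = 1)
J(2, 2)*(-10965) = 1*(-10965) = -10965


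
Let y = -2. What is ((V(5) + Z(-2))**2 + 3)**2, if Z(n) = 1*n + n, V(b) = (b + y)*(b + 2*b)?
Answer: 2835856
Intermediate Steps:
V(b) = 3*b*(-2 + b) (V(b) = (b - 2)*(b + 2*b) = (-2 + b)*(3*b) = 3*b*(-2 + b))
Z(n) = 2*n (Z(n) = n + n = 2*n)
((V(5) + Z(-2))**2 + 3)**2 = ((3*5*(-2 + 5) + 2*(-2))**2 + 3)**2 = ((3*5*3 - 4)**2 + 3)**2 = ((45 - 4)**2 + 3)**2 = (41**2 + 3)**2 = (1681 + 3)**2 = 1684**2 = 2835856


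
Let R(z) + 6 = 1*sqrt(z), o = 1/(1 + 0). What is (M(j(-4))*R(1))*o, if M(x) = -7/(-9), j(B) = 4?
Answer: -35/9 ≈ -3.8889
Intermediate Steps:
M(x) = 7/9 (M(x) = -7*(-1/9) = 7/9)
o = 1 (o = 1/1 = 1)
R(z) = -6 + sqrt(z) (R(z) = -6 + 1*sqrt(z) = -6 + sqrt(z))
(M(j(-4))*R(1))*o = (7*(-6 + sqrt(1))/9)*1 = (7*(-6 + 1)/9)*1 = ((7/9)*(-5))*1 = -35/9*1 = -35/9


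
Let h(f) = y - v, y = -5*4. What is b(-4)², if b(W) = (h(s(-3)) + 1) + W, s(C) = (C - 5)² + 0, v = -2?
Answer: 441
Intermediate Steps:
y = -20
s(C) = (-5 + C)² (s(C) = (-5 + C)² + 0 = (-5 + C)²)
h(f) = -18 (h(f) = -20 - 1*(-2) = -20 + 2 = -18)
b(W) = -17 + W (b(W) = (-18 + 1) + W = -17 + W)
b(-4)² = (-17 - 4)² = (-21)² = 441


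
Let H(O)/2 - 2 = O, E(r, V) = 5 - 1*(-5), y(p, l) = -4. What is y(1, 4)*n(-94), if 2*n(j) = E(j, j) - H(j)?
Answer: -388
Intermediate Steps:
E(r, V) = 10 (E(r, V) = 5 + 5 = 10)
H(O) = 4 + 2*O
n(j) = 3 - j (n(j) = (10 - (4 + 2*j))/2 = (10 + (-4 - 2*j))/2 = (6 - 2*j)/2 = 3 - j)
y(1, 4)*n(-94) = -4*(3 - 1*(-94)) = -4*(3 + 94) = -4*97 = -388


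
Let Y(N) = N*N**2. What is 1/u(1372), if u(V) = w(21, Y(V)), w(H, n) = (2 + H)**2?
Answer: 1/529 ≈ 0.0018904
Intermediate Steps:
Y(N) = N**3
u(V) = 529 (u(V) = (2 + 21)**2 = 23**2 = 529)
1/u(1372) = 1/529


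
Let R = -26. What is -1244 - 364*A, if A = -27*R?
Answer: -256772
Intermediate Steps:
A = 702 (A = -27*(-26) = 702)
-1244 - 364*A = -1244 - 364*702 = -1244 - 255528 = -256772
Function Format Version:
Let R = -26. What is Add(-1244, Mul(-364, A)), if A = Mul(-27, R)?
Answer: -256772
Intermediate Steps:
A = 702 (A = Mul(-27, -26) = 702)
Add(-1244, Mul(-364, A)) = Add(-1244, Mul(-364, 702)) = Add(-1244, -255528) = -256772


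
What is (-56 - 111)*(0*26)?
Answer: 0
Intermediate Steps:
(-56 - 111)*(0*26) = -167*0 = 0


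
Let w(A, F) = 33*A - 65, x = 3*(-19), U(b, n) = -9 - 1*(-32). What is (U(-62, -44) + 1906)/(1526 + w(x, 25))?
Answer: -643/140 ≈ -4.5929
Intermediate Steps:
U(b, n) = 23 (U(b, n) = -9 + 32 = 23)
x = -57
w(A, F) = -65 + 33*A
(U(-62, -44) + 1906)/(1526 + w(x, 25)) = (23 + 1906)/(1526 + (-65 + 33*(-57))) = 1929/(1526 + (-65 - 1881)) = 1929/(1526 - 1946) = 1929/(-420) = 1929*(-1/420) = -643/140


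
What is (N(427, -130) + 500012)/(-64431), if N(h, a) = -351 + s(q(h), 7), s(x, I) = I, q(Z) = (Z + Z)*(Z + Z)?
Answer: -166556/21477 ≈ -7.7551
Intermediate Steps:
q(Z) = 4*Z**2 (q(Z) = (2*Z)*(2*Z) = 4*Z**2)
N(h, a) = -344 (N(h, a) = -351 + 7 = -344)
(N(427, -130) + 500012)/(-64431) = (-344 + 500012)/(-64431) = 499668*(-1/64431) = -166556/21477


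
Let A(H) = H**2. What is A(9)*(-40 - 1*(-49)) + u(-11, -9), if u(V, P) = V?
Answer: 718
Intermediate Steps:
A(9)*(-40 - 1*(-49)) + u(-11, -9) = 9**2*(-40 - 1*(-49)) - 11 = 81*(-40 + 49) - 11 = 81*9 - 11 = 729 - 11 = 718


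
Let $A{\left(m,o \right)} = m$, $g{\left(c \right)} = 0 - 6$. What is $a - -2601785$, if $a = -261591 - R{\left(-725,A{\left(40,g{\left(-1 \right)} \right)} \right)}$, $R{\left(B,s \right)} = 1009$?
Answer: $2339185$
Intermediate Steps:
$g{\left(c \right)} = -6$ ($g{\left(c \right)} = 0 - 6 = -6$)
$a = -262600$ ($a = -261591 - 1009 = -262600$)
$a - -2601785 = -262600 - -2601785 = -262600 + 2601785 = 2339185$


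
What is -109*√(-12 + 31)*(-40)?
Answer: 4360*√19 ≈ 19005.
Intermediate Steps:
-109*√(-12 + 31)*(-40) = -109*√19*(-40) = 4360*√19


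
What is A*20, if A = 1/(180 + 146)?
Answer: 10/163 ≈ 0.061350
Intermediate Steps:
A = 1/326 ≈ 0.0030675
A*20 = (1/326)*20 = 10/163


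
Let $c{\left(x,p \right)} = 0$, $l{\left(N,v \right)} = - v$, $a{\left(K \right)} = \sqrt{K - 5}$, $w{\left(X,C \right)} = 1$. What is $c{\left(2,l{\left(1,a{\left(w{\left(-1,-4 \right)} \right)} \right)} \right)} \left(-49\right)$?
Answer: $0$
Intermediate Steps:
$a{\left(K \right)} = \sqrt{-5 + K}$
$c{\left(2,l{\left(1,a{\left(w{\left(-1,-4 \right)} \right)} \right)} \right)} \left(-49\right) = 0 \left(-49\right) = 0$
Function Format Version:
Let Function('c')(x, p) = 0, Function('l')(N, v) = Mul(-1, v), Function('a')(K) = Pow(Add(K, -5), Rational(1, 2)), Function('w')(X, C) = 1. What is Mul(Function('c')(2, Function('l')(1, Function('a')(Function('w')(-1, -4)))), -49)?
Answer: 0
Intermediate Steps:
Function('a')(K) = Pow(Add(-5, K), Rational(1, 2))
Mul(Function('c')(2, Function('l')(1, Function('a')(Function('w')(-1, -4)))), -49) = Mul(0, -49) = 0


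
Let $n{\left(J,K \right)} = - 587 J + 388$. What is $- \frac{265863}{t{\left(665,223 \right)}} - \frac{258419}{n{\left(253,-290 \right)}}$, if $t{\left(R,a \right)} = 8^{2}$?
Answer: $- \frac{39363886333}{9479872} \approx -4152.4$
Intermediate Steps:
$t{\left(R,a \right)} = 64$
$n{\left(J,K \right)} = 388 - 587 J$
$- \frac{265863}{t{\left(665,223 \right)}} - \frac{258419}{n{\left(253,-290 \right)}} = - \frac{265863}{64} - \frac{258419}{388 - 148511} = \left(-265863\right) \frac{1}{64} - \frac{258419}{388 - 148511} = - \frac{265863}{64} - \frac{258419}{-148123} = - \frac{265863}{64} - - \frac{258419}{148123} = - \frac{265863}{64} + \frac{258419}{148123} = - \frac{39363886333}{9479872}$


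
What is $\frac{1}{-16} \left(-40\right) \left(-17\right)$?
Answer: $- \frac{85}{2} \approx -42.5$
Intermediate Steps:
$\frac{1}{-16} \left(-40\right) \left(-17\right) = \left(- \frac{1}{16}\right) \left(-40\right) \left(-17\right) = \frac{5}{2} \left(-17\right) = - \frac{85}{2}$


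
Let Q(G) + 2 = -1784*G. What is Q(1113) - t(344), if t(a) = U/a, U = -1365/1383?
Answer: -314883438441/158584 ≈ -1.9856e+6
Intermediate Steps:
U = -455/461 (U = -1365*1/1383 = -455/461 ≈ -0.98699)
t(a) = -455/(461*a)
Q(G) = -2 - 1784*G
Q(1113) - t(344) = (-2 - 1784*1113) - (-455)/(461*344) = (-2 - 1985592) - (-455)/(461*344) = -1985594 - 1*(-455/158584) = -1985594 + 455/158584 = -314883438441/158584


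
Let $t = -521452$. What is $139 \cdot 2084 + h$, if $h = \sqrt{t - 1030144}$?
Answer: $289676 + 2 i \sqrt{387899} \approx 2.8968 \cdot 10^{5} + 1245.6 i$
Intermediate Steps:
$h = 2 i \sqrt{387899}$ ($h = \sqrt{-521452 - 1030144} = \sqrt{-1551596} = 2 i \sqrt{387899} \approx 1245.6 i$)
$139 \cdot 2084 + h = 139 \cdot 2084 + 2 i \sqrt{387899} = 289676 + 2 i \sqrt{387899}$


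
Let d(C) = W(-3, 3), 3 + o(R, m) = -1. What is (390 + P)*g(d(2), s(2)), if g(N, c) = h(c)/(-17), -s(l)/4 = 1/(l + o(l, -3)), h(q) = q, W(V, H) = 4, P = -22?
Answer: -736/17 ≈ -43.294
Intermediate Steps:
o(R, m) = -4 (o(R, m) = -3 - 1 = -4)
d(C) = 4
s(l) = -4/(-4 + l) (s(l) = -4/(l - 4) = -4/(-4 + l))
g(N, c) = -c/17 (g(N, c) = c/(-17) = c*(-1/17) = -c/17)
(390 + P)*g(d(2), s(2)) = (390 - 22)*(-(-4)/(17*(-4 + 2))) = 368*(-(-4)/(17*(-2))) = 368*(-(-4)*(-1)/(17*2)) = 368*(-1/17*2) = 368*(-2/17) = -736/17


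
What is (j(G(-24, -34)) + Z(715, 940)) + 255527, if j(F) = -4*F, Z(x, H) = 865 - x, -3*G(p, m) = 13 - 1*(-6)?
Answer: 767107/3 ≈ 2.5570e+5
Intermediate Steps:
G(p, m) = -19/3 (G(p, m) = -(13 - 1*(-6))/3 = -(13 + 6)/3 = -⅓*19 = -19/3)
(j(G(-24, -34)) + Z(715, 940)) + 255527 = (-4*(-19/3) + (865 - 1*715)) + 255527 = (76/3 + (865 - 715)) + 255527 = (76/3 + 150) + 255527 = 526/3 + 255527 = 767107/3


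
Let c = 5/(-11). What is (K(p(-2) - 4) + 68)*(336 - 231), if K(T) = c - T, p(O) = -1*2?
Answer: 84945/11 ≈ 7722.3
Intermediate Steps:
p(O) = -2
c = -5/11 (c = 5*(-1/11) = -5/11 ≈ -0.45455)
K(T) = -5/11 - T
(K(p(-2) - 4) + 68)*(336 - 231) = ((-5/11 - (-2 - 4)) + 68)*(336 - 231) = ((-5/11 - 1*(-6)) + 68)*105 = ((-5/11 + 6) + 68)*105 = (61/11 + 68)*105 = (809/11)*105 = 84945/11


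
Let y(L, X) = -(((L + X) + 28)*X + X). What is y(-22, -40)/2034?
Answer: -220/339 ≈ -0.64897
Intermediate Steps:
y(L, X) = -X - X*(28 + L + X) (y(L, X) = -((28 + L + X)*X + X) = -(X*(28 + L + X) + X) = -(X + X*(28 + L + X)) = -X - X*(28 + L + X))
y(-22, -40)/2034 = -1*(-40)*(29 - 22 - 40)/2034 = -1*(-40)*(-33)*(1/2034) = -1320*1/2034 = -220/339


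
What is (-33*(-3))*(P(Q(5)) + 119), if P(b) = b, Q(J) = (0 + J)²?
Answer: 14256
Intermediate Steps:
Q(J) = J²
(-33*(-3))*(P(Q(5)) + 119) = (-33*(-3))*(5² + 119) = 99*(25 + 119) = 99*144 = 14256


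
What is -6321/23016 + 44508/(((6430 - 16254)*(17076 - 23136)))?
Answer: -186154007/679673440 ≈ -0.27389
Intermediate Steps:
-6321/23016 + 44508/(((6430 - 16254)*(17076 - 23136))) = -6321*1/23016 + 44508/((-9824*(-6060))) = -301/1096 + 44508/59533440 = -301/1096 + 44508*(1/59533440) = -301/1096 + 3709/4961120 = -186154007/679673440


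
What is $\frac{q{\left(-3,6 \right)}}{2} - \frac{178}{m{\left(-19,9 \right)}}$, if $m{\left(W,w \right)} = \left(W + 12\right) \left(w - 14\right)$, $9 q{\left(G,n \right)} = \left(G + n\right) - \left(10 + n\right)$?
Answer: $- \frac{3659}{630} \approx -5.8079$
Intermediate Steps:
$q{\left(G,n \right)} = - \frac{10}{9} + \frac{G}{9}$ ($q{\left(G,n \right)} = \frac{\left(G + n\right) - \left(10 + n\right)}{9} = \frac{-10 + G}{9} = - \frac{10}{9} + \frac{G}{9}$)
$m{\left(W,w \right)} = \left(-14 + w\right) \left(12 + W\right)$ ($m{\left(W,w \right)} = \left(12 + W\right) \left(-14 + w\right) = \left(-14 + w\right) \left(12 + W\right)$)
$\frac{q{\left(-3,6 \right)}}{2} - \frac{178}{m{\left(-19,9 \right)}} = \frac{- \frac{10}{9} + \frac{1}{9} \left(-3\right)}{2} - \frac{178}{-168 - -266 + 12 \cdot 9 - 171} = \left(- \frac{10}{9} - \frac{1}{3}\right) \frac{1}{2} - \frac{178}{-168 + 266 + 108 - 171} = \left(- \frac{13}{9}\right) \frac{1}{2} - \frac{178}{35} = - \frac{13}{18} - \frac{178}{35} = - \frac{3659}{630}$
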